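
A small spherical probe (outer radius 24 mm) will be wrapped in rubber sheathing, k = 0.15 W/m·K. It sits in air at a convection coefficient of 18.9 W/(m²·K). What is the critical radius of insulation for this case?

For a sphere r_cr = 2k/h = 2×0.15/18.9
r_cr = 15.9 mm; since the bare radius (24 mm) is above r_cr, any added insulation will reduce heat loss.

r_cr ≈ 15.9 mm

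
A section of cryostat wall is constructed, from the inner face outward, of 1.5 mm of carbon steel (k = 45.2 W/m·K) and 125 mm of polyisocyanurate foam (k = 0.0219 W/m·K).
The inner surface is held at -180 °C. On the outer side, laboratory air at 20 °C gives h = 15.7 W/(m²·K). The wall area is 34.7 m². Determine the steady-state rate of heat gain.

Model the wall as resistances in series:
R_carbon steel = L/(kA) = 0.0015/(45.2×34.7) = 9.564×10^-7 K/W
R_polyisocyanurate foam = L/(kA) = 0.125/(0.0219×34.7) = 0.1645 K/W
R_outer film = 1/(h_o·A) = 1/(15.7×34.7) = 0.001836 K/W
R_total = 0.1663 K/W
Q = ΔT / R_total = 200 / 0.1663

Q ≈ 1200 W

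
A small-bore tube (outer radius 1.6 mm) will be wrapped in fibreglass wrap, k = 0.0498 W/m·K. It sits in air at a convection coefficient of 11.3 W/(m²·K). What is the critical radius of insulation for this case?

For a cylinder r_cr = k/h = 0.0498/11.3
r_cr = 4.41 mm; since the bare radius (1.6 mm) is below r_cr, adding a thin layer of insulation will *increase* heat loss.

r_cr ≈ 4.41 mm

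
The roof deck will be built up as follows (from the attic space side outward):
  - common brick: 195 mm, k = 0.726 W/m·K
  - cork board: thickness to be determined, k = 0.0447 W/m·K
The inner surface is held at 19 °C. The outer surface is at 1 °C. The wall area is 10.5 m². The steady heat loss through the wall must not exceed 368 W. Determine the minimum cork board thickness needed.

L ≈ 11 mm

Model the wall as resistances in series:
R_common brick = L/(kA) = 0.195/(0.726×10.5) = 0.02558 K/W
Sum of the known resistances R_other = 0.02558 K/W
Required total resistance R_tot = ΔT/Q_allow = 18/368 = 0.04891 K/W
R_cork board = R_tot − R_other = 0.02333 K/W
L = R·k·A = 0.02333×0.0447×10.5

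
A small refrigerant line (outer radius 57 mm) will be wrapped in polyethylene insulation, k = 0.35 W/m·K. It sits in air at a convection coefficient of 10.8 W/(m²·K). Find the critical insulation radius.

r_cr ≈ 32.4 mm

For a cylinder r_cr = k/h = 0.35/10.8
r_cr = 32.4 mm; since the bare radius (57 mm) is above r_cr, any added insulation will reduce heat loss.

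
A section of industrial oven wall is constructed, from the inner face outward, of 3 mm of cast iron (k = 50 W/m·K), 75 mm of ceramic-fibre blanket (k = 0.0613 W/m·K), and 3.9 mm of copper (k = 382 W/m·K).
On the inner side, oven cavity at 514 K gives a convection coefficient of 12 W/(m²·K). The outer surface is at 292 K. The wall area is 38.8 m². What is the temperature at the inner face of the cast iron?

Using the resistance-network approach (series):
R_inner film = 1/(h_i·A) = 1/(12×38.8) = 0.002148 K/W
R_cast iron = L/(kA) = 0.003/(50×38.8) = 1.546×10^-6 K/W
R_ceramic-fibre blanket = L/(kA) = 0.075/(0.0613×38.8) = 0.03153 K/W
R_copper = L/(kA) = 0.0039/(382×38.8) = 2.631×10^-7 K/W
R_total = 0.03368 K/W;  Q = ΔT/R_total = 222/0.03368 = 6591 W
T_interface = T_inner − Q·ΣR(inner→interface) = 514 − 6590×0.002148

T ≈ 500 K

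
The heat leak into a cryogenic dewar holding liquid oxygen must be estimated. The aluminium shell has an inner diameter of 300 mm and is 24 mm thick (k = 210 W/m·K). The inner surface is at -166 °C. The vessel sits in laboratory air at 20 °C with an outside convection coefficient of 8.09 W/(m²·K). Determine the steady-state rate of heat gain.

For a spherical shell R = (1/r₁ − 1/r₂)/(4πk); film R = 1/(h·4πr²). In series:
R_aluminium shell = (1/0.15 − 1/0.174)/(4π×210) = 3.485×10^-4 K/W
R_outer film = 1/(h·4πr_o²) = 1/(8.09×4π×0.174²) = 0.3249 K/W
R_total = 0.3252 K/W
Q = ΔT/R_total = 186/0.3252

Q ≈ 572 W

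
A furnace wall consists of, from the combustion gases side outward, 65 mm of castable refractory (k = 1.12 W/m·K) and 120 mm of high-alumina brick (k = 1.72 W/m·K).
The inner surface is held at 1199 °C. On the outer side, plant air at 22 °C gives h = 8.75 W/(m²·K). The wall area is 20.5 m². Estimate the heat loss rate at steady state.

Q ≈ 99700 W

Series thermal resistances:
R_castable refractory = L/(kA) = 0.065/(1.12×20.5) = 0.002831 K/W
R_high-alumina brick = L/(kA) = 0.12/(1.72×20.5) = 0.003403 K/W
R_outer film = 1/(h_o·A) = 1/(8.75×20.5) = 0.005575 K/W
R_total = 0.01181 K/W
Q = ΔT / R_total = 1177 / 0.01181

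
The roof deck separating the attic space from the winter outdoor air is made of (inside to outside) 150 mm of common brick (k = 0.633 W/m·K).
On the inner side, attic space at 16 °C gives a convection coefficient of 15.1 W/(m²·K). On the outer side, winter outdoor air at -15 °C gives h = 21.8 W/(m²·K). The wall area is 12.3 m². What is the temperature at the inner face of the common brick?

T ≈ 10.1 °C

Treating each layer as a thermal resistance in series:
R_inner film = 1/(h_i·A) = 1/(15.1×12.3) = 0.005384 K/W
R_common brick = L/(kA) = 0.15/(0.633×12.3) = 0.01927 K/W
R_outer film = 1/(h_o·A) = 1/(21.8×12.3) = 0.003729 K/W
R_total = 0.02838 K/W;  Q = ΔT/R_total = 31/0.02838 = 1092 W
T_interface = T_inner − Q·ΣR(inner→interface) = 16 − 1090×0.005384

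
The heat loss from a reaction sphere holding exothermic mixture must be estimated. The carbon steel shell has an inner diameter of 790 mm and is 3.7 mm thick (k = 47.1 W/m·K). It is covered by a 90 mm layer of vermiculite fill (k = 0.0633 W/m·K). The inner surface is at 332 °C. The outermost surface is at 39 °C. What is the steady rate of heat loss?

For a spherical shell R = (1/r₁ − 1/r₂)/(4πk); film R = 1/(h·4πr²). In series:
R_carbon steel shell = (1/0.395 − 1/0.3987)/(4π×47.1) = 3.969×10^-5 K/W
R_vermiculite fill = (1/0.3987 − 1/0.4887)/(4π×0.0633) = 0.5807 K/W
R_total = 0.5807 K/W
Q = ΔT/R_total = 293/0.5807

Q ≈ 505 W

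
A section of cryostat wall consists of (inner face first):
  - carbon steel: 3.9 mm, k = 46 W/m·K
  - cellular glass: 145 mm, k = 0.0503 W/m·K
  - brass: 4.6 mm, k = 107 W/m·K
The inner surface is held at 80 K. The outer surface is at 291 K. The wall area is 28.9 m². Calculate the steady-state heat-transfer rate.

Treating each layer as a thermal resistance in series:
R_carbon steel = L/(kA) = 0.0039/(46×28.9) = 2.934×10^-6 K/W
R_cellular glass = L/(kA) = 0.145/(0.0503×28.9) = 0.09975 K/W
R_brass = L/(kA) = 0.0046/(107×28.9) = 1.488×10^-6 K/W
R_total = 0.09975 K/W
Q = ΔT / R_total = 211 / 0.09975

Q ≈ 2120 W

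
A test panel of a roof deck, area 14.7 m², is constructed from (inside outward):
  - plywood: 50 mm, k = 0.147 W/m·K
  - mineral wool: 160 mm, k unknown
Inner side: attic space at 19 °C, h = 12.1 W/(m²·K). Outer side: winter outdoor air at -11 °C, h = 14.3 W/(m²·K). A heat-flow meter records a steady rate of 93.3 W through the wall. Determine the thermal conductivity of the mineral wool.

Model the wall as resistances in series:
R_inner film = 1/(h_i·A) = 1/(12.1×14.7) = 0.005622 K/W
R_plywood = L/(kA) = 0.05/(0.147×14.7) = 0.02314 K/W
R_outer film = 1/(h_o·A) = 1/(14.3×14.7) = 0.004757 K/W
Sum of known resistances R_other = 0.03352 K/W
Total R = ΔT/Q = 30/93.3 = 0.3215 K/W
R_mineral wool = R_total − R_other = 0.288 K/W
k = L/(R·A) = 0.16/(0.288×14.7)

k ≈ 0.0378 W/(m·K)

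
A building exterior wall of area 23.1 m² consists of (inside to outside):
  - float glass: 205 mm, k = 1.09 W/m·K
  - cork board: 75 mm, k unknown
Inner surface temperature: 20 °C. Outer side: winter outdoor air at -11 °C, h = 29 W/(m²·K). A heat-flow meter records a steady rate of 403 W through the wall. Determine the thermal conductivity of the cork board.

k ≈ 0.0483 W/(m·K)

Using the resistance-network approach (series):
R_float glass = L/(kA) = 0.205/(1.09×23.1) = 0.008142 K/W
R_outer film = 1/(h_o·A) = 1/(29×23.1) = 0.001493 K/W
Sum of known resistances R_other = 0.009634 K/W
Total R = ΔT/Q = 31/403 = 0.07692 K/W
R_cork board = R_total − R_other = 0.06729 K/W
k = L/(R·A) = 0.075/(0.06729×23.1)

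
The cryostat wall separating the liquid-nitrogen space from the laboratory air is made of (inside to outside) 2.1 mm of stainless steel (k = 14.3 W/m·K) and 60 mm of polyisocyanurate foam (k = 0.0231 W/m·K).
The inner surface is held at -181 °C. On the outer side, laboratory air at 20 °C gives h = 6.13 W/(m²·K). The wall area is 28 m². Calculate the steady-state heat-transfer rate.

Thermal resistances in series:
R_stainless steel = L/(kA) = 0.0021/(14.3×28) = 5.245×10^-6 K/W
R_polyisocyanurate foam = L/(kA) = 0.06/(0.0231×28) = 0.09276 K/W
R_outer film = 1/(h_o·A) = 1/(6.13×28) = 0.005826 K/W
R_total = 0.0986 K/W
Q = ΔT / R_total = 201 / 0.0986

Q ≈ 2040 W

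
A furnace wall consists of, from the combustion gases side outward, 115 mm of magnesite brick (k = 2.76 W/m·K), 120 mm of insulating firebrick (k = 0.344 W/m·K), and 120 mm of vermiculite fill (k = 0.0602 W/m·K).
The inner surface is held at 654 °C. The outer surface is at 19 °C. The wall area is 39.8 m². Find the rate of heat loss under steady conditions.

Using the resistance-network approach (series):
R_magnesite brick = L/(kA) = 0.115/(2.76×39.8) = 0.001047 K/W
R_insulating firebrick = L/(kA) = 0.12/(0.344×39.8) = 0.008765 K/W
R_vermiculite fill = L/(kA) = 0.12/(0.0602×39.8) = 0.05008 K/W
R_total = 0.0599 K/W
Q = ΔT / R_total = 635 / 0.0599

Q ≈ 10600 W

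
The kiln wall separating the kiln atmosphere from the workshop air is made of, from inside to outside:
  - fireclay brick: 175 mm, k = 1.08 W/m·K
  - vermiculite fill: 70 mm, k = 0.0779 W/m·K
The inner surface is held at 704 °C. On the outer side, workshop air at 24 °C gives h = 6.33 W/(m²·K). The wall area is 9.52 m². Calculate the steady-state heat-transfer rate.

Treating each layer as a thermal resistance in series:
R_fireclay brick = L/(kA) = 0.175/(1.08×9.52) = 0.01702 K/W
R_vermiculite fill = L/(kA) = 0.07/(0.0779×9.52) = 0.09439 K/W
R_outer film = 1/(h_o·A) = 1/(6.33×9.52) = 0.01659 K/W
R_total = 0.128 K/W
Q = ΔT / R_total = 680 / 0.128

Q ≈ 5310 W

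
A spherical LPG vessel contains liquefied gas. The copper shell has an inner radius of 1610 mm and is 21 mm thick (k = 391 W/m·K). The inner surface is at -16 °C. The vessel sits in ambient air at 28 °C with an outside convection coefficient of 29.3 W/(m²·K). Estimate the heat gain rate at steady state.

Each spherical layer contributes R = (1/r_i − 1/r_o)/(4πk):
R_copper shell = (1/1.61 − 1/1.631)/(4π×391) = 1.628×10^-6 K/W
R_outer film = 1/(h·4πr_o²) = 1/(29.3×4π×1.631²) = 0.001021 K/W
R_total = 0.001023 K/W
Q = ΔT/R_total = 44/0.001023

Q ≈ 43000 W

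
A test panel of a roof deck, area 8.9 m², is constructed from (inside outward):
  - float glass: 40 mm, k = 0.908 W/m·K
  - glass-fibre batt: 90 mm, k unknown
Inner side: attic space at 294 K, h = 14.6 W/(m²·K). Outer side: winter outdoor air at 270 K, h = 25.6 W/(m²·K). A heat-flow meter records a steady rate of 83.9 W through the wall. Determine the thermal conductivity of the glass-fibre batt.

k ≈ 0.0376 W/(m·K)

Series thermal resistances:
R_inner film = 1/(h_i·A) = 1/(14.6×8.9) = 0.007696 K/W
R_float glass = L/(kA) = 0.04/(0.908×8.9) = 0.00495 K/W
R_outer film = 1/(h_o·A) = 1/(25.6×8.9) = 0.004389 K/W
Sum of known resistances R_other = 0.01703 K/W
Total R = ΔT/Q = 24/83.9 = 0.2861 K/W
R_glass-fibre batt = R_total − R_other = 0.269 K/W
k = L/(R·A) = 0.09/(0.269×8.9)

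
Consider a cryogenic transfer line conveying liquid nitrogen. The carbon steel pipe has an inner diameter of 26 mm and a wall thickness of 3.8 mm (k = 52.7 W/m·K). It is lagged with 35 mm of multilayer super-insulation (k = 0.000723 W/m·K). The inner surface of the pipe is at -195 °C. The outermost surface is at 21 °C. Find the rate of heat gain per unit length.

Radial resistances (cylindrical: R_cond = ln(r_o/r_i)/(2πkL), R_conv = 1/(h·2πrL)):
R_carbon steel pipe wall = ln(16.8/13)/(2π×52.7×1) = 7.744×10^-4 K/W
R_multilayer super-insulation = ln(51.8/16.8)/(2π×0.000723×1) = 247.9 K/W
R_total = 247.9 K/W
Q = ΔT/R_total = 216/247.9

q′ ≈ 0.871 W/m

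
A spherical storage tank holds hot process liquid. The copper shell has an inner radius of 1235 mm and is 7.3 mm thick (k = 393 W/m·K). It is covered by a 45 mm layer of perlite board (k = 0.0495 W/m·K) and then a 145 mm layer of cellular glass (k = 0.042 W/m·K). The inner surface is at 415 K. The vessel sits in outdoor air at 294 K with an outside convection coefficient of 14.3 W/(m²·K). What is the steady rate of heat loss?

For a spherical shell R = (1/r₁ − 1/r₂)/(4πk); film R = 1/(h·4πr²). In series:
R_copper shell = (1/1.235 − 1/1.2423)/(4π×393) = 9.634×10^-7 K/W
R_perlite board = (1/1.2423 − 1/1.2873)/(4π×0.0495) = 0.04524 K/W
R_cellular glass = (1/1.2873 − 1/1.4323)/(4π×0.042) = 0.149 K/W
R_outer film = 1/(h·4πr_o²) = 1/(14.3×4π×1.4323²) = 0.002713 K/W
R_total = 0.197 K/W
Q = ΔT/R_total = 121/0.197

Q ≈ 614 W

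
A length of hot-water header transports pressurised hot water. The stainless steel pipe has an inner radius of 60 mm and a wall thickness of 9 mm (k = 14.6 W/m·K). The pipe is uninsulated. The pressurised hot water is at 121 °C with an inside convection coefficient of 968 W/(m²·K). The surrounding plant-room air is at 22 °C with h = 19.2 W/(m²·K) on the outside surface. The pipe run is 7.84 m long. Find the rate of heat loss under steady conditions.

Q ≈ 6240 W

For a radial system each layer contributes R = ln(r_out/r_in)/(2πkL); films add R = 1/(hA).
R_inner film = 1/(h_i·2πr₁L) = 1/(968×2π×0.06×7.84) = 3.495×10^-4 K/W
R_stainless steel pipe wall = ln(69/60)/(2π×14.6×7.84) = 1.943×10^-4 K/W
R_outer film = 1/(h_o·2πr_oL) = 1/(19.2×2π×0.069×7.84) = 0.01532 K/W
R_total = 0.01587 K/W
Q = ΔT/R_total = 99/0.01587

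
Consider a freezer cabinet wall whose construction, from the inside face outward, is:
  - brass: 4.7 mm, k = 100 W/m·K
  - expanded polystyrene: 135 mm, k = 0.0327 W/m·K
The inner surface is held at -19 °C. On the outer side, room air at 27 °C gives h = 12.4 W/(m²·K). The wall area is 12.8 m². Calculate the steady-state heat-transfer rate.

Treating each layer as a thermal resistance in series:
R_brass = L/(kA) = 0.0047/(100×12.8) = 3.672×10^-6 K/W
R_expanded polystyrene = L/(kA) = 0.135/(0.0327×12.8) = 0.3225 K/W
R_outer film = 1/(h_o·A) = 1/(12.4×12.8) = 0.0063 K/W
R_total = 0.3288 K/W
Q = ΔT / R_total = 46 / 0.3288

Q ≈ 140 W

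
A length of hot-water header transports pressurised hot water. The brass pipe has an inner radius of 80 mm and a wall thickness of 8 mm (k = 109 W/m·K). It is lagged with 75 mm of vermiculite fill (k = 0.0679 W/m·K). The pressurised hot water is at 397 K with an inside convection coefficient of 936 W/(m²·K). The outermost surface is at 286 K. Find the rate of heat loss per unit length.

q′ ≈ 76.7 W/m

Treating each annulus and film as a series resistance:
R_inner film = 1/(h_i·2πr₁L) = 1/(936×2π×0.08×1) = 0.002125 K/W
R_brass pipe wall = ln(88/80)/(2π×109×1) = 1.392×10^-4 K/W
R_vermiculite fill = ln(163/88)/(2π×0.0679×1) = 1.445 K/W
R_total = 1.447 K/W
Q = ΔT/R_total = 111/1.447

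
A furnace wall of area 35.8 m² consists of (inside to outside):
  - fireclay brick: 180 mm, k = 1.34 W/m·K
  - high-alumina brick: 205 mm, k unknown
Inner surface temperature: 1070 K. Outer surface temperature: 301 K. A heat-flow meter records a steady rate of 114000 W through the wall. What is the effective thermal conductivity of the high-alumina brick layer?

Treating each layer as a thermal resistance in series:
R_fireclay brick = L/(kA) = 0.18/(1.34×35.8) = 0.003752 K/W
Sum of known resistances R_other = 0.003752 K/W
Total R = ΔT/Q = 769/114000 = 0.006746 K/W
R_high-alumina brick = R_total − R_other = 0.002993 K/W
k = L/(R·A) = 0.205/(0.002993×35.8)

k ≈ 1.91 W/(m·K)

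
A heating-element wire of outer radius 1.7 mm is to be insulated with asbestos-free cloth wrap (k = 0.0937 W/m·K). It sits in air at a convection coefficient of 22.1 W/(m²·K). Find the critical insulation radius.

For a cylinder r_cr = k/h = 0.0937/22.1
r_cr = 4.24 mm; since the bare radius (1.7 mm) is below r_cr, adding a thin layer of insulation will *increase* heat loss.

r_cr ≈ 4.24 mm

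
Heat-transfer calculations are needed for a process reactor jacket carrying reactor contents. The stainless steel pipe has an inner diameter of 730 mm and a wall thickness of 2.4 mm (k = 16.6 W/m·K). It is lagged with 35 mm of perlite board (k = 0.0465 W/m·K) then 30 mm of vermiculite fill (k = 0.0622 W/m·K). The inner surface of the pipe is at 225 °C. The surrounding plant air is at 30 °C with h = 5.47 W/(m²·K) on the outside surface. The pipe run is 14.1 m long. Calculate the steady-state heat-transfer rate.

For a radial system each layer contributes R = ln(r_out/r_in)/(2πkL); films add R = 1/(hA).
R_stainless steel pipe wall = ln(367.4/365)/(2π×16.6×14.1) = 4.456×10^-6 K/W
R_perlite board = ln(402.4/367.4)/(2π×0.0465×14.1) = 0.02209 K/W
R_vermiculite fill = ln(432.4/402.4)/(2π×0.0622×14.1) = 0.01305 K/W
R_outer film = 1/(h_o·2πr_oL) = 1/(5.47×2π×0.4324×14.1) = 0.004772 K/W
R_total = 0.03991 K/W
Q = ΔT/R_total = 195/0.03991

Q ≈ 4890 W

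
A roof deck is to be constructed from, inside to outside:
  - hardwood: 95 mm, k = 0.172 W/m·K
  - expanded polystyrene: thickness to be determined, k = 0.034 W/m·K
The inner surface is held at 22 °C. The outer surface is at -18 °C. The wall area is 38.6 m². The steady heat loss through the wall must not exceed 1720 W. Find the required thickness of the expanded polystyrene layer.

L ≈ 11.7 mm

Thermal resistances in series:
R_hardwood = L/(kA) = 0.095/(0.172×38.6) = 0.01431 K/W
Sum of the known resistances R_other = 0.01431 K/W
Required total resistance R_tot = ΔT/Q_allow = 40/1720 = 0.02326 K/W
R_expanded polystyrene = R_tot − R_other = 0.008947 K/W
L = R·k·A = 0.008947×0.034×38.6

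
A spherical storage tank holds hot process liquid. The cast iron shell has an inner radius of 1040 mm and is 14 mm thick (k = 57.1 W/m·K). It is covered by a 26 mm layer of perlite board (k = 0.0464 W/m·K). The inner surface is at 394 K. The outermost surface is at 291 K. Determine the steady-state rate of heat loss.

Q ≈ 2630 W

Each spherical layer contributes R = (1/r_i − 1/r_o)/(4πk):
R_cast iron shell = (1/1.04 − 1/1.054)/(4π×57.1) = 1.78×10^-5 K/W
R_perlite board = (1/1.054 − 1/1.08)/(4π×0.0464) = 0.03917 K/W
R_total = 0.03919 K/W
Q = ΔT/R_total = 103/0.03919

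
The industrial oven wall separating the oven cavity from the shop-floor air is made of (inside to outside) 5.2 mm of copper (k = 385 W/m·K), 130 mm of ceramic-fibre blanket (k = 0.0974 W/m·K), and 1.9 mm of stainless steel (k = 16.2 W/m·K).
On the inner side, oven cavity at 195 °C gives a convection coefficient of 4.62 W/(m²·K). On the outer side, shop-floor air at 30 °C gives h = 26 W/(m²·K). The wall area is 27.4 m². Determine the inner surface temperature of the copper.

T ≈ 173 °C

Using the resistance-network approach (series):
R_inner film = 1/(h_i·A) = 1/(4.62×27.4) = 0.0079 K/W
R_copper = L/(kA) = 0.0052/(385×27.4) = 4.929×10^-7 K/W
R_ceramic-fibre blanket = L/(kA) = 0.13/(0.0974×27.4) = 0.04871 K/W
R_stainless steel = L/(kA) = 0.0019/(16.2×27.4) = 4.28×10^-6 K/W
R_outer film = 1/(h_o·A) = 1/(26×27.4) = 0.001404 K/W
R_total = 0.05802 K/W;  Q = ΔT/R_total = 165/0.05802 = 2844 W
T_interface = T_inner − Q·ΣR(inner→interface) = 195 − 2840×0.0079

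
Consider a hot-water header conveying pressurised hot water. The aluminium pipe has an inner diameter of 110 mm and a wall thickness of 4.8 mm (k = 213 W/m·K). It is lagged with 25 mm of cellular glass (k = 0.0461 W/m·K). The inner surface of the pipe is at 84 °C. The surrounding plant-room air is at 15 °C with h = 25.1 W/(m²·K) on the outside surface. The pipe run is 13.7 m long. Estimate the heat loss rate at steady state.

Q ≈ 738 W

Radial resistances (cylindrical: R_cond = ln(r_o/r_i)/(2πkL), R_conv = 1/(h·2πrL)):
R_aluminium pipe wall = ln(59.8/55)/(2π×213×13.7) = 4.564×10^-6 K/W
R_cellular glass = ln(84.8/59.8)/(2π×0.0461×13.7) = 0.08802 K/W
R_outer film = 1/(h_o·2πr_oL) = 1/(25.1×2π×0.0848×13.7) = 0.005458 K/W
R_total = 0.09348 K/W
Q = ΔT/R_total = 69/0.09348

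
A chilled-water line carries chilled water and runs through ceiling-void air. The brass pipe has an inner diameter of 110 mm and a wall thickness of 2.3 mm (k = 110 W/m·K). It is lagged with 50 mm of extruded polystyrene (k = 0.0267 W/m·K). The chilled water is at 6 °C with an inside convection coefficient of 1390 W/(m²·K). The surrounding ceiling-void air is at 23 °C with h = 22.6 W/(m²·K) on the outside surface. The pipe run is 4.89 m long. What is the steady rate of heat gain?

Per-layer cylindrical resistances, series-summed:
R_inner film = 1/(h_i·2πr₁L) = 1/(1390×2π×0.055×4.89) = 4.257×10^-4 K/W
R_brass pipe wall = ln(57.3/55)/(2π×110×4.89) = 1.212×10^-5 K/W
R_extruded polystyrene = ln(107.3/57.3)/(2π×0.0267×4.89) = 0.7647 K/W
R_outer film = 1/(h_o·2πr_oL) = 1/(22.6×2π×0.1073×4.89) = 0.01342 K/W
R_total = 0.7786 K/W
Q = ΔT/R_total = 17/0.7786

Q ≈ 21.8 W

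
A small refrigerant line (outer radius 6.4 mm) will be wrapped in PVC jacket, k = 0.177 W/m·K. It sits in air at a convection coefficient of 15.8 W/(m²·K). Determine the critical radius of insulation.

For a cylinder r_cr = k/h = 0.177/15.8
r_cr = 11.2 mm; since the bare radius (6.4 mm) is below r_cr, adding a thin layer of insulation will *increase* heat loss.

r_cr ≈ 11.2 mm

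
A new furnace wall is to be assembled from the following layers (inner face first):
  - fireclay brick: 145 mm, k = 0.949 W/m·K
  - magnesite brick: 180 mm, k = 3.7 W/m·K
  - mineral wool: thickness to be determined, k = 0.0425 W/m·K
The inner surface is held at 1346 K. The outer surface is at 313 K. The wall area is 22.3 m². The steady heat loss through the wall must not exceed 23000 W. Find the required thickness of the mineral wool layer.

Series thermal resistances:
R_fireclay brick = L/(kA) = 0.145/(0.949×22.3) = 0.006852 K/W
R_magnesite brick = L/(kA) = 0.18/(3.7×22.3) = 0.002182 K/W
Sum of the known resistances R_other = 0.009033 K/W
Required total resistance R_tot = ΔT/Q_allow = 1033/23000 = 0.04491 K/W
R_mineral wool = R_tot − R_other = 0.03588 K/W
L = R·k·A = 0.03588×0.0425×22.3

L ≈ 34 mm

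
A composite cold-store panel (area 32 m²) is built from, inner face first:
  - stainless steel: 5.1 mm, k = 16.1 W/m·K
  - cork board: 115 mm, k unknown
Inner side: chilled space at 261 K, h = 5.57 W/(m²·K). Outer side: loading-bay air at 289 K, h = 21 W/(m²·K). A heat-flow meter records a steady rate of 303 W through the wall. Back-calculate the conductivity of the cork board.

Model the wall as resistances in series:
R_inner film = 1/(h_i·A) = 1/(5.57×32) = 0.00561 K/W
R_stainless steel = L/(kA) = 0.0051/(16.1×32) = 9.899×10^-6 K/W
R_outer film = 1/(h_o·A) = 1/(21×32) = 0.001488 K/W
Sum of known resistances R_other = 0.007108 K/W
Total R = ΔT/Q = 28/303 = 0.09241 K/W
R_cork board = R_total − R_other = 0.0853 K/W
k = L/(R·A) = 0.115/(0.0853×32)

k ≈ 0.0421 W/(m·K)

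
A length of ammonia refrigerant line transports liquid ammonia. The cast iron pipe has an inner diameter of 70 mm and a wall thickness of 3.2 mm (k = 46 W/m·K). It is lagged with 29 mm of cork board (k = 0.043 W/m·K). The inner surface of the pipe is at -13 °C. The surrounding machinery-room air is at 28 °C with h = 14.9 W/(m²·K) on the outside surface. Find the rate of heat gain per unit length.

For a radial system each layer contributes R = ln(r_out/r_in)/(2πkL); films add R = 1/(hA).
R_cast iron pipe wall = ln(38.2/35)/(2π×46×1) = 3.027×10^-4 K/W
R_cork board = ln(67.2/38.2)/(2π×0.043×1) = 2.091 K/W
R_outer film = 1/(h_o·2πr_oL) = 1/(14.9×2π×0.0672×1) = 0.159 K/W
R_total = 2.25 K/W
Q = ΔT/R_total = 41/2.25

q′ ≈ 18.2 W/m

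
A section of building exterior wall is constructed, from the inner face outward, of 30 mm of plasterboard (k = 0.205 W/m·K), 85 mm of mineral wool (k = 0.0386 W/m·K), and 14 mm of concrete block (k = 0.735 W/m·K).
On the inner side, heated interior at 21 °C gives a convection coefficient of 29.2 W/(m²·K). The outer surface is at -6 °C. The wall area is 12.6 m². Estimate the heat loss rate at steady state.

Q ≈ 142 W

Treating each layer as a thermal resistance in series:
R_inner film = 1/(h_i·A) = 1/(29.2×12.6) = 0.002718 K/W
R_plasterboard = L/(kA) = 0.03/(0.205×12.6) = 0.01161 K/W
R_mineral wool = L/(kA) = 0.085/(0.0386×12.6) = 0.1748 K/W
R_concrete block = L/(kA) = 0.014/(0.735×12.6) = 0.001512 K/W
R_total = 0.1906 K/W
Q = ΔT / R_total = 27 / 0.1906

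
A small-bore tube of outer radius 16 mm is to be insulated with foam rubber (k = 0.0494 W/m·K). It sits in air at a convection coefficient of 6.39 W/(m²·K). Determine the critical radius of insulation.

r_cr ≈ 7.73 mm

For a cylinder r_cr = k/h = 0.0494/6.39
r_cr = 7.73 mm; since the bare radius (16 mm) is above r_cr, any added insulation will reduce heat loss.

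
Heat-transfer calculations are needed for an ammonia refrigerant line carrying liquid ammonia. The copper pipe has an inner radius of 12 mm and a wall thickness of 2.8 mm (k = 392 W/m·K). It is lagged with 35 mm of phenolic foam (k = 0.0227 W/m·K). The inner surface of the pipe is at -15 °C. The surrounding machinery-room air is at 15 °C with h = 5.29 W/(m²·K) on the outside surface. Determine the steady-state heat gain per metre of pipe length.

q′ ≈ 3.29 W/m

For a radial system each layer contributes R = ln(r_out/r_in)/(2πkL); films add R = 1/(hA).
R_copper pipe wall = ln(14.8/12)/(2π×392×1) = 8.515×10^-5 K/W
R_phenolic foam = ln(49.8/14.8)/(2π×0.0227×1) = 8.507 K/W
R_outer film = 1/(h_o·2πr_oL) = 1/(5.29×2π×0.0498×1) = 0.6041 K/W
R_total = 9.112 K/W
Q = ΔT/R_total = 30/9.112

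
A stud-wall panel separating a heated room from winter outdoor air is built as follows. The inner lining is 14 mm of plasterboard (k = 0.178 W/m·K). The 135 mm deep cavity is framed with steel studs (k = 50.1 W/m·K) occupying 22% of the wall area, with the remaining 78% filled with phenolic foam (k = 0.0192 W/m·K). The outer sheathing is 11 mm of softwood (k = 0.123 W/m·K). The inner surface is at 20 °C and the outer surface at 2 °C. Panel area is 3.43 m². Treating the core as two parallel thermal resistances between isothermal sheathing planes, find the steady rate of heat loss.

Q ≈ 342 W

Sheathing layers in series; stud and cavity paths in parallel between them.
R_inner = 0.014/(0.178×3.43) = 0.02293 K/W
R_stud  = 0.135/(50.1×0.22×3.43) = 0.003571 K/W
R_cav   = 0.135/(0.0192×0.78×3.43) = 2.628 K/W
1/R_core = 1/R_stud + 1/R_cav → R_core = 0.003566 K/W
R_outer = 0.011/(0.123×3.43) = 0.02607 K/W
R_total = 0.05257 K/W
Q = ΔT/R_total = 18/0.05257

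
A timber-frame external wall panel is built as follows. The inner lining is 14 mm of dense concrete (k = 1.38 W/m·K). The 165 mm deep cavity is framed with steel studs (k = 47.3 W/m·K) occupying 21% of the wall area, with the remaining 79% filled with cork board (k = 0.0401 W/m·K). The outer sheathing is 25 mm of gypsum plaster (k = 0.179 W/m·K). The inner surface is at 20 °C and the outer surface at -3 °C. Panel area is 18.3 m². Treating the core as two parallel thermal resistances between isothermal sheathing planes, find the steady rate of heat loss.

Q ≈ 2530 W

Sheathing layers in series; stud and cavity paths in parallel between them.
R_inner = 0.014/(1.38×18.3) = 5.544×10^-4 K/W
R_stud  = 0.165/(47.3×0.21×18.3) = 9.077×10^-4 K/W
R_cav   = 0.165/(0.0401×0.79×18.3) = 0.2846 K/W
1/R_core = 1/R_stud + 1/R_cav → R_core = 9.048×10^-4 K/W
R_outer = 0.025/(0.179×18.3) = 0.007632 K/W
R_total = 0.009091 K/W
Q = ΔT/R_total = 23/0.009091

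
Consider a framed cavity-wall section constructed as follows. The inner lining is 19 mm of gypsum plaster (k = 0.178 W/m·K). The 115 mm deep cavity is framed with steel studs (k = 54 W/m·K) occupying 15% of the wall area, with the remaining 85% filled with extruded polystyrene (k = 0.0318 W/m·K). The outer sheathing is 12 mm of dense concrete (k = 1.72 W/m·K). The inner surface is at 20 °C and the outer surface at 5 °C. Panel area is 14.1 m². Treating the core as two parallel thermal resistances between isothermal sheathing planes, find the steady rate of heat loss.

Q ≈ 1650 W

Sheathing layers in series; stud and cavity paths in parallel between them.
R_inner = 0.019/(0.178×14.1) = 0.00757 K/W
R_stud  = 0.115/(54×0.15×14.1) = 0.001007 K/W
R_cav   = 0.115/(0.0318×0.85×14.1) = 0.3017 K/W
1/R_core = 1/R_stud + 1/R_cav → R_core = 0.001004 K/W
R_outer = 0.012/(1.72×14.1) = 4.948×10^-4 K/W
R_total = 0.009069 K/W
Q = ΔT/R_total = 15/0.009069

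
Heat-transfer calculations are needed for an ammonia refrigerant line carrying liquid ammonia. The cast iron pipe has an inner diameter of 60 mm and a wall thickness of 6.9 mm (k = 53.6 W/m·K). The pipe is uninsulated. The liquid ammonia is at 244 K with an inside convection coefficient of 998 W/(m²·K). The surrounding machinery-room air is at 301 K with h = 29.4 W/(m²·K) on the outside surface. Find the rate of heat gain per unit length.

q′ ≈ 373 W/m

Per-layer cylindrical resistances, series-summed:
R_inner film = 1/(h_i·2πr₁L) = 1/(998×2π×0.03×1) = 0.005316 K/W
R_cast iron pipe wall = ln(36.9/30)/(2π×53.6×1) = 6.147×10^-4 K/W
R_outer film = 1/(h_o·2πr_oL) = 1/(29.4×2π×0.0369×1) = 0.1467 K/W
R_total = 0.1526 K/W
Q = ΔT/R_total = 57/0.1526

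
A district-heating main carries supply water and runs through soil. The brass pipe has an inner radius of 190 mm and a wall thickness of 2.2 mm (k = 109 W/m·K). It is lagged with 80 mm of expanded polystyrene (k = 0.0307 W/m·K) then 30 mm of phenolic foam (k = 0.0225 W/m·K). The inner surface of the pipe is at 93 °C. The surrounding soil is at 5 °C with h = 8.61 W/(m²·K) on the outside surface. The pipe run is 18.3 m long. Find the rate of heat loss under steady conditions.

Q ≈ 618 W

Radial resistances (cylindrical: R_cond = ln(r_o/r_i)/(2πkL), R_conv = 1/(h·2πrL)):
R_brass pipe wall = ln(192.2/190)/(2π×109×18.3) = 9.186×10^-7 K/W
R_expanded polystyrene = ln(272.2/192.2)/(2π×0.0307×18.3) = 0.09858 K/W
R_phenolic foam = ln(302.2/272.2)/(2π×0.0225×18.3) = 0.04041 K/W
R_outer film = 1/(h_o·2πr_oL) = 1/(8.61×2π×0.3022×18.3) = 0.003343 K/W
R_total = 0.1423 K/W
Q = ΔT/R_total = 88/0.1423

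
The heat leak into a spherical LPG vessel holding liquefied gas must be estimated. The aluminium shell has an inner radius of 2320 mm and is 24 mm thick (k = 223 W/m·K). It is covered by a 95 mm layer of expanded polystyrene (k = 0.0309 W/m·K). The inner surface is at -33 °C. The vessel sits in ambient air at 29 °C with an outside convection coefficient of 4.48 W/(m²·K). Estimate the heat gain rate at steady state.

Radial (spherical) resistances in series:
R_aluminium shell = (1/2.32 − 1/2.344)/(4π×223) = 1.575×10^-6 K/W
R_expanded polystyrene = (1/2.344 − 1/2.439)/(4π×0.0309) = 0.04279 K/W
R_outer film = 1/(h·4πr_o²) = 1/(4.48×4π×2.439²) = 0.002986 K/W
R_total = 0.04578 K/W
Q = ΔT/R_total = 62/0.04578

Q ≈ 1350 W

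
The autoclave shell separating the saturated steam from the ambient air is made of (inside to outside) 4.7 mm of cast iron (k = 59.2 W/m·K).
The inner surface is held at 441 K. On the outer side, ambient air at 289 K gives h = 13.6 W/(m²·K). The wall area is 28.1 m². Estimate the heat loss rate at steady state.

Series thermal resistances:
R_cast iron = L/(kA) = 0.0047/(59.2×28.1) = 2.825×10^-6 K/W
R_outer film = 1/(h_o·A) = 1/(13.6×28.1) = 0.002617 K/W
R_total = 0.00262 K/W
Q = ΔT / R_total = 152 / 0.00262

Q ≈ 58000 W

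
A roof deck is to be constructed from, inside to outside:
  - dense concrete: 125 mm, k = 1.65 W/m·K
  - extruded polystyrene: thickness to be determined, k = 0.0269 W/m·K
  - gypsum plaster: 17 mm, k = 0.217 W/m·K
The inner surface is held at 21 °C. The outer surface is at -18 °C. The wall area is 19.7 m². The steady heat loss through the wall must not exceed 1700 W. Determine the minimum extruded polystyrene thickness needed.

L ≈ 8.01 mm

Using the resistance-network approach (series):
R_dense concrete = L/(kA) = 0.125/(1.65×19.7) = 0.003846 K/W
R_gypsum plaster = L/(kA) = 0.017/(0.217×19.7) = 0.003977 K/W
Sum of the known resistances R_other = 0.007822 K/W
Required total resistance R_tot = ΔT/Q_allow = 39/1700 = 0.02294 K/W
R_extruded polystyrene = R_tot − R_other = 0.01512 K/W
L = R·k·A = 0.01512×0.0269×19.7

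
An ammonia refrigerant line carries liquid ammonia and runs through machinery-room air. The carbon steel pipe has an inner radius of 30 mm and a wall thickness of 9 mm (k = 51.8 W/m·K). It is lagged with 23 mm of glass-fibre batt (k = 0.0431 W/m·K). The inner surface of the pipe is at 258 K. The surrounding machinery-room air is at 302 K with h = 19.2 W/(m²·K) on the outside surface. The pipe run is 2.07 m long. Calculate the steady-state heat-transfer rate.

Per-layer cylindrical resistances, series-summed:
R_carbon steel pipe wall = ln(39/30)/(2π×51.8×2.07) = 3.894×10^-4 K/W
R_glass-fibre batt = ln(62/39)/(2π×0.0431×2.07) = 0.827 K/W
R_outer film = 1/(h_o·2πr_oL) = 1/(19.2×2π×0.062×2.07) = 0.06459 K/W
R_total = 0.8919 K/W
Q = ΔT/R_total = 44/0.8919

Q ≈ 49.3 W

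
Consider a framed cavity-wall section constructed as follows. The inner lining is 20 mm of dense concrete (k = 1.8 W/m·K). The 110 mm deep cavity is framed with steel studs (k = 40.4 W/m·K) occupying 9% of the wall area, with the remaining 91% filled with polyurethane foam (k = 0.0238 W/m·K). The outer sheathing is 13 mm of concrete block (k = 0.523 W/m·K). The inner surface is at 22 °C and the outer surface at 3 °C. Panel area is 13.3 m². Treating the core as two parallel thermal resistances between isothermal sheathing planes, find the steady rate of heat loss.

Sheathing layers in series; stud and cavity paths in parallel between them.
R_inner = 0.02/(1.8×13.3) = 8.354×10^-4 K/W
R_stud  = 0.11/(40.4×0.09×13.3) = 0.002275 K/W
R_cav   = 0.11/(0.0238×0.91×13.3) = 0.3819 K/W
1/R_core = 1/R_stud + 1/R_cav → R_core = 0.002261 K/W
R_outer = 0.013/(0.523×13.3) = 0.001869 K/W
R_total = 0.004966 K/W
Q = ΔT/R_total = 19/0.004966

Q ≈ 3830 W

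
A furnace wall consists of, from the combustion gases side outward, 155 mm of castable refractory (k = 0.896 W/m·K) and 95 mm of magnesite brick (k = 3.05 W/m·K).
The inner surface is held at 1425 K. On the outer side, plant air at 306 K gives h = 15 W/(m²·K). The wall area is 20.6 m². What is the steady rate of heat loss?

Treating each layer as a thermal resistance in series:
R_castable refractory = L/(kA) = 0.155/(0.896×20.6) = 0.008398 K/W
R_magnesite brick = L/(kA) = 0.095/(3.05×20.6) = 0.001512 K/W
R_outer film = 1/(h_o·A) = 1/(15×20.6) = 0.003236 K/W
R_total = 0.01315 K/W
Q = ΔT / R_total = 1119 / 0.01315

Q ≈ 85100 W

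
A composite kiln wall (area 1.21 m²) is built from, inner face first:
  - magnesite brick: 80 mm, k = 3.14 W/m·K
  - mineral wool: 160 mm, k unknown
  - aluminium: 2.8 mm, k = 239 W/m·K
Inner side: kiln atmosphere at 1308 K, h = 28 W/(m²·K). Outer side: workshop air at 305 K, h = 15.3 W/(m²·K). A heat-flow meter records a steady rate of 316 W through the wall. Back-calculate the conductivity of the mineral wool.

k ≈ 0.0431 W/(m·K)

Using the resistance-network approach (series):
R_inner film = 1/(h_i·A) = 1/(28×1.21) = 0.02952 K/W
R_magnesite brick = L/(kA) = 0.08/(3.14×1.21) = 0.02106 K/W
R_aluminium = L/(kA) = 0.0028/(239×1.21) = 9.682×10^-6 K/W
R_outer film = 1/(h_o·A) = 1/(15.3×1.21) = 0.05402 K/W
Sum of known resistances R_other = 0.1046 K/W
Total R = ΔT/Q = 1003/316 = 3.174 K/W
R_mineral wool = R_total − R_other = 3.069 K/W
k = L/(R·A) = 0.16/(3.069×1.21)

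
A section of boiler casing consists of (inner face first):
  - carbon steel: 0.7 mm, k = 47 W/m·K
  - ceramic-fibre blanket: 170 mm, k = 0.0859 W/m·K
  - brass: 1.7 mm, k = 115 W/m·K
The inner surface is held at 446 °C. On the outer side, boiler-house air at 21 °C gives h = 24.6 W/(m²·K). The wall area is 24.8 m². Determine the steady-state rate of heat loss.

Series thermal resistances:
R_carbon steel = L/(kA) = 0.0007/(47×24.8) = 6.005×10^-7 K/W
R_ceramic-fibre blanket = L/(kA) = 0.17/(0.0859×24.8) = 0.0798 K/W
R_brass = L/(kA) = 0.0017/(115×24.8) = 5.961×10^-7 K/W
R_outer film = 1/(h_o·A) = 1/(24.6×24.8) = 0.001639 K/W
R_total = 0.08144 K/W
Q = ΔT / R_total = 425 / 0.08144

Q ≈ 5220 W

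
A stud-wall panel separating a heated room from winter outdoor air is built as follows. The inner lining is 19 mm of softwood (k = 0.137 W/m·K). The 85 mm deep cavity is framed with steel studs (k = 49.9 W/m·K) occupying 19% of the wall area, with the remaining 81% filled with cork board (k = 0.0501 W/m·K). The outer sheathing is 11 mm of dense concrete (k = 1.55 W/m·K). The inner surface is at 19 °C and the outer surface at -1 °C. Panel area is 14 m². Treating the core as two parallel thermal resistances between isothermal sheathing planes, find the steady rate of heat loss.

Sheathing layers in series; stud and cavity paths in parallel between them.
R_inner = 0.019/(0.137×14) = 0.009906 K/W
R_stud  = 0.085/(49.9×0.19×14) = 6.404×10^-4 K/W
R_cav   = 0.085/(0.0501×0.81×14) = 0.1496 K/W
1/R_core = 1/R_stud + 1/R_cav → R_core = 6.376×10^-4 K/W
R_outer = 0.011/(1.55×14) = 5.069×10^-4 K/W
R_total = 0.01105 K/W
Q = ΔT/R_total = 20/0.01105

Q ≈ 1810 W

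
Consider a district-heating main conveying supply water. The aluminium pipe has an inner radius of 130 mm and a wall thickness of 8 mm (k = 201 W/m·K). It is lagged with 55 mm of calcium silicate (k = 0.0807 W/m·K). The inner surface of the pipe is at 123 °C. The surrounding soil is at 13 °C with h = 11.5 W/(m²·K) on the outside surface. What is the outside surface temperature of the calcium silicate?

T ≈ 23.8 °C

Treating each annulus and film as a series resistance:
R_aluminium pipe wall = ln(138/130)/(2π×201×1) = 4.729×10^-5 K/W
R_calcium silicate = ln(193/138)/(2π×0.0807×1) = 0.6615 K/W
R_outer film = 1/(h_o·2πr_oL) = 1/(11.5×2π×0.193×1) = 0.07171 K/W
R_total = 0.7333 K/W
Q = ΔT/R_total = 110/0.7333
Q = 150 W/m
T_interface = T_inner − Q·ΣR(inner→interface) = 123 − 150×0.6616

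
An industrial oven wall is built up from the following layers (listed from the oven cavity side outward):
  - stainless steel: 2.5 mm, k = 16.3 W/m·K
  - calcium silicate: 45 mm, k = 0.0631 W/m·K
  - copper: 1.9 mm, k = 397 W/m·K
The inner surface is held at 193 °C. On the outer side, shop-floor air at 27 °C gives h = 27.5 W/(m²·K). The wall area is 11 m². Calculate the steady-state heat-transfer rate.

Thermal resistances in series:
R_stainless steel = L/(kA) = 0.0025/(16.3×11) = 1.394×10^-5 K/W
R_calcium silicate = L/(kA) = 0.045/(0.0631×11) = 0.06483 K/W
R_copper = L/(kA) = 0.0019/(397×11) = 4.351×10^-7 K/W
R_outer film = 1/(h_o·A) = 1/(27.5×11) = 0.003306 K/W
R_total = 0.06815 K/W
Q = ΔT / R_total = 166 / 0.06815

Q ≈ 2440 W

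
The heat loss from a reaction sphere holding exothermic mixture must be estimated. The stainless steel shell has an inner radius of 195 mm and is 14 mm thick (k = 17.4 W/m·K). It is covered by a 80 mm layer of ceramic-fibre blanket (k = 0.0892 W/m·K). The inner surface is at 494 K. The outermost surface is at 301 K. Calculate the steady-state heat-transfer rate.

Q ≈ 163 W

Radial (spherical) resistances in series:
R_stainless steel shell = (1/0.195 − 1/0.209)/(4π×17.4) = 0.001571 K/W
R_ceramic-fibre blanket = (1/0.209 − 1/0.289)/(4π×0.0892) = 1.182 K/W
R_total = 1.183 K/W
Q = ΔT/R_total = 193/1.183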